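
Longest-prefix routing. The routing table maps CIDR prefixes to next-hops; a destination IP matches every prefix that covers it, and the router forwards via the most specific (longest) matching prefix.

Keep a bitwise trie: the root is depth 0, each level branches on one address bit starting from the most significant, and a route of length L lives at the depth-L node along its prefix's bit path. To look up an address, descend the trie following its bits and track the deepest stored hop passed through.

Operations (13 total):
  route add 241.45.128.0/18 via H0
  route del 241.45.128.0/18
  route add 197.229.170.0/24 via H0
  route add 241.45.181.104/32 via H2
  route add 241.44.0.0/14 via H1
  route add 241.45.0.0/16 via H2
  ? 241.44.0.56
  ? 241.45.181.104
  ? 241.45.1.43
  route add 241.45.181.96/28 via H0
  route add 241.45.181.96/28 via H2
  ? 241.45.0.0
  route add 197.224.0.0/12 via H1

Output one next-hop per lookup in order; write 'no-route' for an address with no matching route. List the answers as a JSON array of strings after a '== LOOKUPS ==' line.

Process each operation:
  add 241.45.128.0/18 -> H0 at depth 18
  del 241.45.128.0/18 (clear depth 18)
  add 197.229.170.0/24 -> H0 at depth 24
  add 241.45.181.104/32 -> H2 at depth 32
  add 241.44.0.0/14 -> H1 at depth 14
  add 241.45.0.0/16 -> H2 at depth 16
  lookup 241.44.0.56: bits 111100010010110 walk d0:-→d1:-→d2:-→d3:-→d4:-→d5:-→d6:-→d7:-→d8:-→d9:-→d10:-→d11:-→d12:-→d13:-→d14:H1→d15:- -> H1
  lookup 241.45.181.104: bits 11110001001011011011010101101000 walk d0:-→d1:-→d2:-→d3:-→d4:-→d5:-→d6:-→d7:-→d8:-→d9:-→d10:-→d11:-→d12:-→d13:-→d14:H1→d15:-→d16:H2→d17:-→d18:-→d19:-→d20:-→d21:-→d22:-→d23:-→d24:-→d25:-→d26:-→d27:-→d28:-→d29:-→d30:-→d31:-→d32:H2 -> H2
  lookup 241.45.1.43: bits 1111000100101101 walk d0:-→d1:-→d2:-→d3:-→d4:-→d5:-→d6:-→d7:-→d8:-→d9:-→d10:-→d11:-→d12:-→d13:-→d14:H1→d15:-→d16:H2 -> H2
  add 241.45.181.96/28 -> H0 at depth 28
  add 241.45.181.96/28 -> H2 at depth 28
  lookup 241.45.0.0: bits 1111000100101101 walk d0:-→d1:-→d2:-→d3:-→d4:-→d5:-→d6:-→d7:-→d8:-→d9:-→d10:-→d11:-→d12:-→d13:-→d14:H1→d15:-→d16:H2 -> H2
  add 197.224.0.0/12 -> H1 at depth 12

== LOOKUPS ==
["H1","H2","H2","H2"]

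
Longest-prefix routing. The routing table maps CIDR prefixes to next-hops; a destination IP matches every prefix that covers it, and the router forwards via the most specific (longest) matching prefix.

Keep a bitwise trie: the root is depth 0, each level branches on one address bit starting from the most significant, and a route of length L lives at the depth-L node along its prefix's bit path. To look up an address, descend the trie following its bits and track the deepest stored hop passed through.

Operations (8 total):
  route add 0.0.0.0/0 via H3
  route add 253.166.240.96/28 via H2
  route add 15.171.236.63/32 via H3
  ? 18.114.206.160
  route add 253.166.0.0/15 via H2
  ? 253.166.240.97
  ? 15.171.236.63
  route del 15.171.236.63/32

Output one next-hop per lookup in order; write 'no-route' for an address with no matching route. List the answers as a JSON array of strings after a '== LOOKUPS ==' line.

Trace:
  + 0.0.0.0/0 (H3) depth=0
  + 253.166.240.96/28 (H2) depth=28
  + 15.171.236.63/32 (H3) depth=32
  Q 18.114.206.160: descend 000 ; hops seen [H3] ; pick H3
  + 253.166.0.0/15 (H2) depth=15
  Q 253.166.240.97: descend 1111110110100110111100000110 ; hops seen [H3,H2,H2] ; pick H2
  Q 15.171.236.63: descend 00001111101010111110110000111111 ; hops seen [H3,H3] ; pick H3
  - 15.171.236.63/32 clear@32

== LOOKUPS ==
["H3","H2","H3"]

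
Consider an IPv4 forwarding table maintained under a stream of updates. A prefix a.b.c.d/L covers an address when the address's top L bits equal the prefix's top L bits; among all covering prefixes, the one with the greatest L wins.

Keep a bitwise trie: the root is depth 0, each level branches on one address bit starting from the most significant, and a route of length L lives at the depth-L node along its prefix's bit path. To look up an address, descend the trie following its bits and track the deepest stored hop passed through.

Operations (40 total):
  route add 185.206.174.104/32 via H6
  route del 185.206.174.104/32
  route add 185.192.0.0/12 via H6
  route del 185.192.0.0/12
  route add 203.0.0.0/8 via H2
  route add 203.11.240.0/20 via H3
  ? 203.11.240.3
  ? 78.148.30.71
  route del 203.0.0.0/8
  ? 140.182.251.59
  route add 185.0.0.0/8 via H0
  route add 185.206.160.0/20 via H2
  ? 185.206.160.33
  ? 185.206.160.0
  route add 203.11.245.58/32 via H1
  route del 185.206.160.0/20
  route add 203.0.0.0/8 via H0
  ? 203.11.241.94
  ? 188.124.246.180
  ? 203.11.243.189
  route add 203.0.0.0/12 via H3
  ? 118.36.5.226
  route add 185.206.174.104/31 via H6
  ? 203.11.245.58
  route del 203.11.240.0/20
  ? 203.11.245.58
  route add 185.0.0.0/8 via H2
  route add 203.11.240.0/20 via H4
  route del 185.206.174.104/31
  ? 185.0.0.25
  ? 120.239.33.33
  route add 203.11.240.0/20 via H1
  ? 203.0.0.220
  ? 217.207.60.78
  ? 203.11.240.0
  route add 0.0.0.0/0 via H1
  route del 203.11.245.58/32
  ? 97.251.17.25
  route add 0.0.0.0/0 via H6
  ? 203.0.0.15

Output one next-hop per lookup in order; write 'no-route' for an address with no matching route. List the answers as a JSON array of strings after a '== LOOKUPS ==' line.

Process each operation:
  + 185.206.174.104/32 (H6) depth=32
  del 185.206.174.104/32 (clear depth 32)
  + 185.192.0.0/12 (H6) depth=12
  del 185.192.0.0/12 (clear depth 12)
  + 203.0.0.0/8 (H2) depth=8
  + 203.11.240.0/20 (H3) depth=20
  lookup 203.11.240.3: bits 11001011000010111111 walk d0:-→d1:-→d2:-→d3:-→d4:-→d5:-→d6:-→d7:-→d8:H2→d9:-→d10:-→d11:-→d12:-→d13:-→d14:-→d15:-→d16:-→d17:-→d18:-→d19:-→d20:H3 -> H3
  lookup 78.148.30.71: bits ε walk d0:- -> no-route
  del 203.0.0.0/8 (clear depth 8)
  lookup 140.182.251.59: bits 10 walk d0:-→d1:-→d2:- -> no-route
  + 185.0.0.0/8 (H0) depth=8
  + 185.206.160.0/20 (H2) depth=20
  lookup 185.206.160.33: bits 10111001110011101010 walk d0:-→d1:-→d2:-→d3:-→d4:-→d5:-→d6:-→d7:-→d8:H0→d9:-→d10:-→d11:-→d12:-→d13:-→d14:-→d15:-→d16:-→d17:-→d18:-→d19:-→d20:H2 -> H2
  lookup 185.206.160.0: bits 10111001110011101010 walk d0:-→d1:-→d2:-→d3:-→d4:-→d5:-→d6:-→d7:-→d8:H0→d9:-→d10:-→d11:-→d12:-→d13:-→d14:-→d15:-→d16:-→d17:-→d18:-→d19:-→d20:H2 -> H2
  + 203.11.245.58/32 (H1) depth=32
  del 185.206.160.0/20 (clear depth 20)
  + 203.0.0.0/8 (H0) depth=8
  lookup 203.11.241.94: bits 110010110000101111110 walk d0:-→d1:-→d2:-→d3:-→d4:-→d5:-→d6:-→d7:-→d8:H0→d9:-→d10:-→d11:-→d12:-→d13:-→d14:-→d15:-→d16:-→d17:-→d18:-→d19:-→d20:H3→d21:- -> H3
  lookup 188.124.246.180: bits 10111 walk d0:-→d1:-→d2:-→d3:-→d4:-→d5:- -> no-route
  lookup 203.11.243.189: bits 110010110000101111110 walk d0:-→d1:-→d2:-→d3:-→d4:-→d5:-→d6:-→d7:-→d8:H0→d9:-→d10:-→d11:-→d12:-→d13:-→d14:-→d15:-→d16:-→d17:-→d18:-→d19:-→d20:H3→d21:- -> H3
  + 203.0.0.0/12 (H3) depth=12
  lookup 118.36.5.226: bits ε walk d0:- -> no-route
  + 185.206.174.104/31 (H6) depth=31
  lookup 203.11.245.58: bits 11001011000010111111010100111010 walk d0:-→d1:-→d2:-→d3:-→d4:-→d5:-→d6:-→d7:-→d8:H0→d9:-→d10:-→d11:-→d12:H3→d13:-→d14:-→d15:-→d16:-→d17:-→d18:-→d19:-→d20:H3→d21:-→d22:-→d23:-→d24:-→d25:-→d26:-→d27:-→d28:-→d29:-→d30:-→d31:-→d32:H1 -> H1
  del 203.11.240.0/20 (clear depth 20)
  lookup 203.11.245.58: bits 11001011000010111111010100111010 walk d0:-→d1:-→d2:-→d3:-→d4:-→d5:-→d6:-→d7:-→d8:H0→d9:-→d10:-→d11:-→d12:H3→d13:-→d14:-→d15:-→d16:-→d17:-→d18:-→d19:-→d20:-→d21:-→d22:-→d23:-→d24:-→d25:-→d26:-→d27:-→d28:-→d29:-→d30:-→d31:-→d32:H1 -> H1
  + 185.0.0.0/8 (H2) depth=8
  + 203.11.240.0/20 (H4) depth=20
  del 185.206.174.104/31 (clear depth 31)
  lookup 185.0.0.25: bits 10111001 walk d0:-→d1:-→d2:-→d3:-→d4:-→d5:-→d6:-→d7:-→d8:H2 -> H2
  lookup 120.239.33.33: bits ε walk d0:- -> no-route
  + 203.11.240.0/20 (H1) depth=20
  lookup 203.0.0.220: bits 110010110000 walk d0:-→d1:-→d2:-→d3:-→d4:-→d5:-→d6:-→d7:-→d8:H0→d9:-→d10:-→d11:-→d12:H3 -> H3
  lookup 217.207.60.78: bits 110 walk d0:-→d1:-→d2:-→d3:- -> no-route
  lookup 203.11.240.0: bits 110010110000101111110 walk d0:-→d1:-→d2:-→d3:-→d4:-→d5:-→d6:-→d7:-→d8:H0→d9:-→d10:-→d11:-→d12:H3→d13:-→d14:-→d15:-→d16:-→d17:-→d18:-→d19:-→d20:H1→d21:- -> H1
  + 0.0.0.0/0 (H1) depth=0
  del 203.11.245.58/32 (clear depth 32)
  lookup 97.251.17.25: bits ε walk d0:H1 -> H1
  + 0.0.0.0/0 (H6) depth=0
  lookup 203.0.0.15: bits 110010110000 walk d0:H6→d1:-→d2:-→d3:-→d4:-→d5:-→d6:-→d7:-→d8:H0→d9:-→d10:-→d11:-→d12:H3 -> H3

== LOOKUPS ==
["H3","no-route","no-route","H2","H2","H3","no-route","H3","no-route","H1","H1","H2","no-route","H3","no-route","H1","H1","H3"]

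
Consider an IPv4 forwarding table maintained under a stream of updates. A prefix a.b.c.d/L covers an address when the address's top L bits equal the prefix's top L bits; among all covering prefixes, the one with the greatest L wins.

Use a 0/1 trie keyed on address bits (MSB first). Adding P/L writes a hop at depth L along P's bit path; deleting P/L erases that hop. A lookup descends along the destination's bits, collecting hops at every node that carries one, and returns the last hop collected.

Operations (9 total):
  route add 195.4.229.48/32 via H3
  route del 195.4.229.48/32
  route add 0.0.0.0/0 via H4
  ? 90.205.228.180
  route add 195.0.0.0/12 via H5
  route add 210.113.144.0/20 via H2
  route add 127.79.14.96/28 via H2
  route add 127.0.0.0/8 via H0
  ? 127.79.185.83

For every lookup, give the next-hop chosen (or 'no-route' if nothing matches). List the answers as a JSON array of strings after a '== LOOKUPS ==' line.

Process each operation:
  add 195.4.229.48/32 -> H3 at depth 32
  del 195.4.229.48/32 (clear depth 32)
  add 0.0.0.0/0 -> H4 at depth 0
  ? 90.205.228.180  path d0:H4  best=H4
  add 195.0.0.0/12 -> H5 at depth 12
  add 210.113.144.0/20 -> H2 at depth 20
  add 127.79.14.96/28 -> H2 at depth 28
  add 127.0.0.0/8 -> H0 at depth 8
  ? 127.79.185.83  path d0:H4→d1:-→d2:-→d3:-→d4:-→d5:-→d6:-→d7:-→d8:H0→d9:-→d10:-→d11:-→d12:-→d13:-→d14:-→d15:-→d16:-  best=H0

== LOOKUPS ==
["H4","H0"]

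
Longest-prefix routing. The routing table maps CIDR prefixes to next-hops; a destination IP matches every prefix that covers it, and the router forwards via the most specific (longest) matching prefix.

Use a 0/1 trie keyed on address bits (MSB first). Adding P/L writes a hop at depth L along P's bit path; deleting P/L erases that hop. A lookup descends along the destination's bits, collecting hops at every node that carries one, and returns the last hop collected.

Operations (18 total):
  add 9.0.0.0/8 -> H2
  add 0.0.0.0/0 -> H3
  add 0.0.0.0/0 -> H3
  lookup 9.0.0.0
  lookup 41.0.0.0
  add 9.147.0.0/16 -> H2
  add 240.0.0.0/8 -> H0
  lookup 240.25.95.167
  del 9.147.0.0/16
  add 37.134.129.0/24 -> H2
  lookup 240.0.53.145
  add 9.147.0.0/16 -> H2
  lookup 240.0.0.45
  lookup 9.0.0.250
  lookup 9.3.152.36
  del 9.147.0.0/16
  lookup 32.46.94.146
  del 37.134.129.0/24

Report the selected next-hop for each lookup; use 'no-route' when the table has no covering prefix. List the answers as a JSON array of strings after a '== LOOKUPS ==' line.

Process each operation:
  add 9.0.0.0/8 -> H2 at depth 8
  add 0.0.0.0/0 -> H3 at depth 0
  add 0.0.0.0/0 -> H3 at depth 0
  Q 9.0.0.0: descend 00001001 ; hops seen [H3,H2] ; pick H2
  Q 41.0.0.0: descend 00 ; hops seen [H3] ; pick H3
  add 9.147.0.0/16 -> H2 at depth 16
  add 240.0.0.0/8 -> H0 at depth 8
  Q 240.25.95.167: descend 11110000 ; hops seen [H3,H0] ; pick H0
  - 9.147.0.0/16 clear@16
  add 37.134.129.0/24 -> H2 at depth 24
  Q 240.0.53.145: descend 11110000 ; hops seen [H3,H0] ; pick H0
  add 9.147.0.0/16 -> H2 at depth 16
  Q 240.0.0.45: descend 11110000 ; hops seen [H3,H0] ; pick H0
  Q 9.0.0.250: descend 00001001 ; hops seen [H3,H2] ; pick H2
  Q 9.3.152.36: descend 00001001 ; hops seen [H3,H2] ; pick H2
  - 9.147.0.0/16 clear@16
  Q 32.46.94.146: descend 00100 ; hops seen [H3] ; pick H3
  - 37.134.129.0/24 clear@24

== LOOKUPS ==
["H2","H3","H0","H0","H0","H2","H2","H3"]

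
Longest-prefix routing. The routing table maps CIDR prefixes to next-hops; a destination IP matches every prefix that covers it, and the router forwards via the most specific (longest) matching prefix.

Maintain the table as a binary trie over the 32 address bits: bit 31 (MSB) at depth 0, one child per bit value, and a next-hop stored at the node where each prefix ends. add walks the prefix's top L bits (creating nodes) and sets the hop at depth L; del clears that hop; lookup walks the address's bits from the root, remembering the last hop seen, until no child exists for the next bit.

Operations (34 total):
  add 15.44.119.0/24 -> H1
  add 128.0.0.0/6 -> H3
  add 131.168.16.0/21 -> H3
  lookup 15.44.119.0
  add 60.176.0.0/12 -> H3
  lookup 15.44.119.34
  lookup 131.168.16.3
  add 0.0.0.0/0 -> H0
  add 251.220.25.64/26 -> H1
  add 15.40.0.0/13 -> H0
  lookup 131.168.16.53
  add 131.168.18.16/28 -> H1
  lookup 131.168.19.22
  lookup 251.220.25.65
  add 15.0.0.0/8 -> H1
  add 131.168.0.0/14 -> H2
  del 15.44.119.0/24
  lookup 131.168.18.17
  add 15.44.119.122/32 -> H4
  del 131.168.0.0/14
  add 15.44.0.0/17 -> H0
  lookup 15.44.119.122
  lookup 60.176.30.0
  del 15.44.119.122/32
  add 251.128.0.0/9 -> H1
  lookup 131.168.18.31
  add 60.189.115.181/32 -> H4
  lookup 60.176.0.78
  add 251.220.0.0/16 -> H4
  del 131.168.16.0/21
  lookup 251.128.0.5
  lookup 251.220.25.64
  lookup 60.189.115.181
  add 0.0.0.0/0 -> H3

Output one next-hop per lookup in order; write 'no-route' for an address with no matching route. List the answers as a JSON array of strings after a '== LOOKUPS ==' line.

Trace:
  add 15.44.119.0/24 -> H1 at depth 24
  add 128.0.0.0/6 -> H3 at depth 6
  add 131.168.16.0/21 -> H3 at depth 21
  ? 15.44.119.0  path d0:-→d1:-→d2:-→d3:-→d4:-→d5:-→d6:-→d7:-→d8:-→d9:-→d10:-→d11:-→d12:-→d13:-→d14:-→d15:-→d16:-→d17:-→d18:-→d19:-→d20:-→d21:-→d22:-→d23:-→d24:H1  best=H1
  add 60.176.0.0/12 -> H3 at depth 12
  ? 15.44.119.34  path d0:-→d1:-→d2:-→d3:-→d4:-→d5:-→d6:-→d7:-→d8:-→d9:-→d10:-→d11:-→d12:-→d13:-→d14:-→d15:-→d16:-→d17:-→d18:-→d19:-→d20:-→d21:-→d22:-→d23:-→d24:H1  best=H1
  ? 131.168.16.3  path d0:-→d1:-→d2:-→d3:-→d4:-→d5:-→d6:H3→d7:-→d8:-→d9:-→d10:-→d11:-→d12:-→d13:-→d14:-→d15:-→d16:-→d17:-→d18:-→d19:-→d20:-→d21:H3  best=H3
  add 0.0.0.0/0 -> H0 at depth 0
  add 251.220.25.64/26 -> H1 at depth 26
  add 15.40.0.0/13 -> H0 at depth 13
  ? 131.168.16.53  path d0:H0→d1:-→d2:-→d3:-→d4:-→d5:-→d6:H3→d7:-→d8:-→d9:-→d10:-→d11:-→d12:-→d13:-→d14:-→d15:-→d16:-→d17:-→d18:-→d19:-→d20:-→d21:H3  best=H3
  add 131.168.18.16/28 -> H1 at depth 28
  ? 131.168.19.22  path d0:H0→d1:-→d2:-→d3:-→d4:-→d5:-→d6:H3→d7:-→d8:-→d9:-→d10:-→d11:-→d12:-→d13:-→d14:-→d15:-→d16:-→d17:-→d18:-→d19:-→d20:-→d21:H3→d22:-→d23:-  best=H3
  ? 251.220.25.65  path d0:H0→d1:-→d2:-→d3:-→d4:-→d5:-→d6:-→d7:-→d8:-→d9:-→d10:-→d11:-→d12:-→d13:-→d14:-→d15:-→d16:-→d17:-→d18:-→d19:-→d20:-→d21:-→d22:-→d23:-→d24:-→d25:-→d26:H1  best=H1
  add 15.0.0.0/8 -> H1 at depth 8
  add 131.168.0.0/14 -> H2 at depth 14
  del 15.44.119.0/24 (clear depth 24)
  ? 131.168.18.17  path d0:H0→d1:-→d2:-→d3:-→d4:-→d5:-→d6:H3→d7:-→d8:-→d9:-→d10:-→d11:-→d12:-→d13:-→d14:H2→d15:-→d16:-→d17:-→d18:-→d19:-→d20:-→d21:H3→d22:-→d23:-→d24:-→d25:-→d26:-→d27:-→d28:H1  best=H1
  add 15.44.119.122/32 -> H4 at depth 32
  del 131.168.0.0/14 (clear depth 14)
  add 15.44.0.0/17 -> H0 at depth 17
  ? 15.44.119.122  path d0:H0→d1:-→d2:-→d3:-→d4:-→d5:-→d6:-→d7:-→d8:H1→d9:-→d10:-→d11:-→d12:-→d13:H0→d14:-→d15:-→d16:-→d17:H0→d18:-→d19:-→d20:-→d21:-→d22:-→d23:-→d24:-→d25:-→d26:-→d27:-→d28:-→d29:-→d30:-→d31:-→d32:H4  best=H4
  ? 60.176.30.0  path d0:H0→d1:-→d2:-→d3:-→d4:-→d5:-→d6:-→d7:-→d8:-→d9:-→d10:-→d11:-→d12:H3  best=H3
  del 15.44.119.122/32 (clear depth 32)
  add 251.128.0.0/9 -> H1 at depth 9
  ? 131.168.18.31  path d0:H0→d1:-→d2:-→d3:-→d4:-→d5:-→d6:H3→d7:-→d8:-→d9:-→d10:-→d11:-→d12:-→d13:-→d14:-→d15:-→d16:-→d17:-→d18:-→d19:-→d20:-→d21:H3→d22:-→d23:-→d24:-→d25:-→d26:-→d27:-→d28:H1  best=H1
  add 60.189.115.181/32 -> H4 at depth 32
  ? 60.176.0.78  path d0:H0→d1:-→d2:-→d3:-→d4:-→d5:-→d6:-→d7:-→d8:-→d9:-→d10:-→d11:-→d12:H3  best=H3
  add 251.220.0.0/16 -> H4 at depth 16
  del 131.168.16.0/21 (clear depth 21)
  ? 251.128.0.5  path d0:H0→d1:-→d2:-→d3:-→d4:-→d5:-→d6:-→d7:-→d8:-→d9:H1  best=H1
  ? 251.220.25.64  path d0:H0→d1:-→d2:-→d3:-→d4:-→d5:-→d6:-→d7:-→d8:-→d9:H1→d10:-→d11:-→d12:-→d13:-→d14:-→d15:-→d16:H4→d17:-→d18:-→d19:-→d20:-→d21:-→d22:-→d23:-→d24:-→d25:-→d26:H1  best=H1
  ? 60.189.115.181  path d0:H0→d1:-→d2:-→d3:-→d4:-→d5:-→d6:-→d7:-→d8:-→d9:-→d10:-→d11:-→d12:H3→d13:-→d14:-→d15:-→d16:-→d17:-→d18:-→d19:-→d20:-→d21:-→d22:-→d23:-→d24:-→d25:-→d26:-→d27:-→d28:-→d29:-→d30:-→d31:-→d32:H4  best=H4
  add 0.0.0.0/0 -> H3 at depth 0

== LOOKUPS ==
["H1","H1","H3","H3","H3","H1","H1","H4","H3","H1","H3","H1","H1","H4"]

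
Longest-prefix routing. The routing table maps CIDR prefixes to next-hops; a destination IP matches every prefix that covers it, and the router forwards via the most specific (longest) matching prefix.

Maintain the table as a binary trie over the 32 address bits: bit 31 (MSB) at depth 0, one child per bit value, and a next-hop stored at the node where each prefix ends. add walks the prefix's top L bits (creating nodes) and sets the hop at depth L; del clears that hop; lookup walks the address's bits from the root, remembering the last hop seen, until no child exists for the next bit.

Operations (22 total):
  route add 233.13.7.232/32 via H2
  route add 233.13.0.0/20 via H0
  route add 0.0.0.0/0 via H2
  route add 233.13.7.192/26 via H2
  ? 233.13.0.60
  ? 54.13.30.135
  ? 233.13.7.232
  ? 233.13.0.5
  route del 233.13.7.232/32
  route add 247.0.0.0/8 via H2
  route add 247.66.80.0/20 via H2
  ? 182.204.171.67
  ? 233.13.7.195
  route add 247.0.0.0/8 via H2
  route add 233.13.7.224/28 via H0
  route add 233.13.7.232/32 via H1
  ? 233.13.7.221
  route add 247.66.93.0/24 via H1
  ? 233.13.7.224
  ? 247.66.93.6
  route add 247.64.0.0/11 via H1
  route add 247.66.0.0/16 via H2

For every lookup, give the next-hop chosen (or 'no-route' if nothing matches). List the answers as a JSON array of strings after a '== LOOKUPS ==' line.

Trace:
  add 233.13.7.232/32 -> H2 at depth 32
  add 233.13.0.0/20 -> H0 at depth 20
  add 0.0.0.0/0 -> H2 at depth 0
  add 233.13.7.192/26 -> H2 at depth 26
  Q 233.13.0.60: descend 111010010000110100000 ; hops seen [H2,H0] ; pick H0
  Q 54.13.30.135: descend ε ; hops seen [H2] ; pick H2
  Q 233.13.7.232: descend 11101001000011010000011111101000 ; hops seen [H2,H0,H2,H2] ; pick H2
  Q 233.13.0.5: descend 111010010000110100000 ; hops seen [H2,H0] ; pick H0
  del 233.13.7.232/32 (clear depth 32)
  add 247.0.0.0/8 -> H2 at depth 8
  add 247.66.80.0/20 -> H2 at depth 20
  Q 182.204.171.67: descend 1 ; hops seen [H2] ; pick H2
  Q 233.13.7.195: descend 11101001000011010000011111 ; hops seen [H2,H0,H2] ; pick H2
  add 247.0.0.0/8 -> H2 at depth 8
  add 233.13.7.224/28 -> H0 at depth 28
  add 233.13.7.232/32 -> H1 at depth 32
  Q 233.13.7.221: descend 11101001000011010000011111 ; hops seen [H2,H0,H2] ; pick H2
  add 247.66.93.0/24 -> H1 at depth 24
  Q 233.13.7.224: descend 1110100100001101000001111110 ; hops seen [H2,H0,H2,H0] ; pick H0
  Q 247.66.93.6: descend 111101110100001001011101 ; hops seen [H2,H2,H2,H1] ; pick H1
  add 247.64.0.0/11 -> H1 at depth 11
  add 247.66.0.0/16 -> H2 at depth 16

== LOOKUPS ==
["H0","H2","H2","H0","H2","H2","H2","H0","H1"]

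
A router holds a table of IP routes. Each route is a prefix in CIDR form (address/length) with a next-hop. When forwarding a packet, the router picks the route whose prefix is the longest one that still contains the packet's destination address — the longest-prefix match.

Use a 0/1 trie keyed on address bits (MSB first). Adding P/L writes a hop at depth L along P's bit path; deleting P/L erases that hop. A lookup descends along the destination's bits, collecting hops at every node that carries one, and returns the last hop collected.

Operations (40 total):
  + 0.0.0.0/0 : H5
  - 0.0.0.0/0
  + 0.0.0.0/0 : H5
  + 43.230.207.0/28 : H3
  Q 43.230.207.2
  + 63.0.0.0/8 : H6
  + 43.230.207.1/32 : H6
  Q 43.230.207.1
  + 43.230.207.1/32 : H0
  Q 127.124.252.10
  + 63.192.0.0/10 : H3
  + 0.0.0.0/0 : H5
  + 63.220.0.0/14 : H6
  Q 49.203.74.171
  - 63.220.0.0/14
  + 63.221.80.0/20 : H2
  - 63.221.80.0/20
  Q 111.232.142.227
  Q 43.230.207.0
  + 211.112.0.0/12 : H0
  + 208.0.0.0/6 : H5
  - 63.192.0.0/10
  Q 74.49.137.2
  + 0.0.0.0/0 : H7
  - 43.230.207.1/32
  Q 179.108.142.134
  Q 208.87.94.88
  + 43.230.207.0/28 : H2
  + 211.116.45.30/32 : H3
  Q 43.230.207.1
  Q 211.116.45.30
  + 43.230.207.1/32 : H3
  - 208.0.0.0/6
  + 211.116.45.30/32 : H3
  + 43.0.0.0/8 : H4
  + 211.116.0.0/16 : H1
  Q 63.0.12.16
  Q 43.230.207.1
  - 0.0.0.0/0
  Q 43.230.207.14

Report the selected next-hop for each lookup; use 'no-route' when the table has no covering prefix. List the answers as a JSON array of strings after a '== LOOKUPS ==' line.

Process each operation:
  add 0.0.0.0/0 -> H5 at depth 0
  del 0.0.0.0/0 (clear depth 0)
  add 0.0.0.0/0 -> H5 at depth 0
  add 43.230.207.0/28 -> H3 at depth 28
  ? 43.230.207.2  path d0:H5→d1:-→d2:-→d3:-→d4:-→d5:-→d6:-→d7:-→d8:-→d9:-→d10:-→d11:-→d12:-→d13:-→d14:-→d15:-→d16:-→d17:-→d18:-→d19:-→d20:-→d21:-→d22:-→d23:-→d24:-→d25:-→d26:-→d27:-→d28:H3  best=H3
  add 63.0.0.0/8 -> H6 at depth 8
  add 43.230.207.1/32 -> H6 at depth 32
  ? 43.230.207.1  path d0:H5→d1:-→d2:-→d3:-→d4:-→d5:-→d6:-→d7:-→d8:-→d9:-→d10:-→d11:-→d12:-→d13:-→d14:-→d15:-→d16:-→d17:-→d18:-→d19:-→d20:-→d21:-→d22:-→d23:-→d24:-→d25:-→d26:-→d27:-→d28:H3→d29:-→d30:-→d31:-→d32:H6  best=H6
  add 43.230.207.1/32 -> H0 at depth 32
  ? 127.124.252.10  path d0:H5→d1:-  best=H5
  add 63.192.0.0/10 -> H3 at depth 10
  add 0.0.0.0/0 -> H5 at depth 0
  add 63.220.0.0/14 -> H6 at depth 14
  ? 49.203.74.171  path d0:H5→d1:-→d2:-→d3:-→d4:-  best=H5
  del 63.220.0.0/14 (clear depth 14)
  add 63.221.80.0/20 -> H2 at depth 20
  del 63.221.80.0/20 (clear depth 20)
  ? 111.232.142.227  path d0:H5→d1:-  best=H5
  ? 43.230.207.0  path d0:H5→d1:-→d2:-→d3:-→d4:-→d5:-→d6:-→d7:-→d8:-→d9:-→d10:-→d11:-→d12:-→d13:-→d14:-→d15:-→d16:-→d17:-→d18:-→d19:-→d20:-→d21:-→d22:-→d23:-→d24:-→d25:-→d26:-→d27:-→d28:H3→d29:-→d30:-→d31:-  best=H3
  add 211.112.0.0/12 -> H0 at depth 12
  add 208.0.0.0/6 -> H5 at depth 6
  del 63.192.0.0/10 (clear depth 10)
  ? 74.49.137.2  path d0:H5→d1:-  best=H5
  add 0.0.0.0/0 -> H7 at depth 0
  del 43.230.207.1/32 (clear depth 32)
  ? 179.108.142.134  path d0:H7→d1:-  best=H7
  ? 208.87.94.88  path d0:H7→d1:-→d2:-→d3:-→d4:-→d5:-→d6:H5  best=H5
  add 43.230.207.0/28 -> H2 at depth 28
  add 211.116.45.30/32 -> H3 at depth 32
  ? 43.230.207.1  path d0:H7→d1:-→d2:-→d3:-→d4:-→d5:-→d6:-→d7:-→d8:-→d9:-→d10:-→d11:-→d12:-→d13:-→d14:-→d15:-→d16:-→d17:-→d18:-→d19:-→d20:-→d21:-→d22:-→d23:-→d24:-→d25:-→d26:-→d27:-→d28:H2→d29:-→d30:-→d31:-→d32:-  best=H2
  ? 211.116.45.30  path d0:H7→d1:-→d2:-→d3:-→d4:-→d5:-→d6:H5→d7:-→d8:-→d9:-→d10:-→d11:-→d12:H0→d13:-→d14:-→d15:-→d16:-→d17:-→d18:-→d19:-→d20:-→d21:-→d22:-→d23:-→d24:-→d25:-→d26:-→d27:-→d28:-→d29:-→d30:-→d31:-→d32:H3  best=H3
  add 43.230.207.1/32 -> H3 at depth 32
  del 208.0.0.0/6 (clear depth 6)
  add 211.116.45.30/32 -> H3 at depth 32
  add 43.0.0.0/8 -> H4 at depth 8
  add 211.116.0.0/16 -> H1 at depth 16
  ? 63.0.12.16  path d0:H7→d1:-→d2:-→d3:-→d4:-→d5:-→d6:-→d7:-→d8:H6  best=H6
  ? 43.230.207.1  path d0:H7→d1:-→d2:-→d3:-→d4:-→d5:-→d6:-→d7:-→d8:H4→d9:-→d10:-→d11:-→d12:-→d13:-→d14:-→d15:-→d16:-→d17:-→d18:-→d19:-→d20:-→d21:-→d22:-→d23:-→d24:-→d25:-→d26:-→d27:-→d28:H2→d29:-→d30:-→d31:-→d32:H3  best=H3
  del 0.0.0.0/0 (clear depth 0)
  ? 43.230.207.14  path d0:-→d1:-→d2:-→d3:-→d4:-→d5:-→d6:-→d7:-→d8:H4→d9:-→d10:-→d11:-→d12:-→d13:-→d14:-→d15:-→d16:-→d17:-→d18:-→d19:-→d20:-→d21:-→d22:-→d23:-→d24:-→d25:-→d26:-→d27:-→d28:H2  best=H2

== LOOKUPS ==
["H3","H6","H5","H5","H5","H3","H5","H7","H5","H2","H3","H6","H3","H2"]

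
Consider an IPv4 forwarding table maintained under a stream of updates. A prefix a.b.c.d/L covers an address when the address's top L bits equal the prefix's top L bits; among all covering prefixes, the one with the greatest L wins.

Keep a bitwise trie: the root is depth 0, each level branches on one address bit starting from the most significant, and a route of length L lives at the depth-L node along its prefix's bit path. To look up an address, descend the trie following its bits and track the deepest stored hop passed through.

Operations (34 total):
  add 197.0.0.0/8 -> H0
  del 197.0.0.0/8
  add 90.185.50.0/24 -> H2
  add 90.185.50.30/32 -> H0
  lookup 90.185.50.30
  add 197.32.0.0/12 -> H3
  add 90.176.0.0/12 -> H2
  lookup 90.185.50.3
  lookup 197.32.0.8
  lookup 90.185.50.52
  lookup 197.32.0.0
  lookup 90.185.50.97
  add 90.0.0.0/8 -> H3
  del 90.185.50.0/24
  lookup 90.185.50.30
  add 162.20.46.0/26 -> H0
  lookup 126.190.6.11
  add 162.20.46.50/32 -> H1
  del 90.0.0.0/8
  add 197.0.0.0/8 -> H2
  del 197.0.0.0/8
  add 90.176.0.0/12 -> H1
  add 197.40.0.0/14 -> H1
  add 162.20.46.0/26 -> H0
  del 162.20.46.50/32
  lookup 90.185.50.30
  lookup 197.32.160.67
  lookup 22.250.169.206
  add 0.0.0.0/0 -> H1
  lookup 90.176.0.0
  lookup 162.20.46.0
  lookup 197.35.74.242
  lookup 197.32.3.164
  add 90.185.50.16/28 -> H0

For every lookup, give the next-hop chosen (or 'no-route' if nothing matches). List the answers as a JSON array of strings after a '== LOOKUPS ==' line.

Apply in order:
  add 197.0.0.0/8 -> H0 at depth 8
  - 197.0.0.0/8 clear@8
  add 90.185.50.0/24 -> H2 at depth 24
  add 90.185.50.30/32 -> H0 at depth 32
  lookup 90.185.50.30: bits 01011010101110010011001000011110 walk d0:-→d1:-→d2:-→d3:-→d4:-→d5:-→d6:-→d7:-→d8:-→d9:-→d10:-→d11:-→d12:-→d13:-→d14:-→d15:-→d16:-→d17:-→d18:-→d19:-→d20:-→d21:-→d22:-→d23:-→d24:H2→d25:-→d26:-→d27:-→d28:-→d29:-→d30:-→d31:-→d32:H0 -> H0
  add 197.32.0.0/12 -> H3 at depth 12
  add 90.176.0.0/12 -> H2 at depth 12
  lookup 90.185.50.3: bits 010110101011100100110010000 walk d0:-→d1:-→d2:-→d3:-→d4:-→d5:-→d6:-→d7:-→d8:-→d9:-→d10:-→d11:-→d12:H2→d13:-→d14:-→d15:-→d16:-→d17:-→d18:-→d19:-→d20:-→d21:-→d22:-→d23:-→d24:H2→d25:-→d26:-→d27:- -> H2
  lookup 197.32.0.8: bits 110001010010 walk d0:-→d1:-→d2:-→d3:-→d4:-→d5:-→d6:-→d7:-→d8:-→d9:-→d10:-→d11:-→d12:H3 -> H3
  lookup 90.185.50.52: bits 01011010101110010011001000 walk d0:-→d1:-→d2:-→d3:-→d4:-→d5:-→d6:-→d7:-→d8:-→d9:-→d10:-→d11:-→d12:H2→d13:-→d14:-→d15:-→d16:-→d17:-→d18:-→d19:-→d20:-→d21:-→d22:-→d23:-→d24:H2→d25:-→d26:- -> H2
  lookup 197.32.0.0: bits 110001010010 walk d0:-→d1:-→d2:-→d3:-→d4:-→d5:-→d6:-→d7:-→d8:-→d9:-→d10:-→d11:-→d12:H3 -> H3
  lookup 90.185.50.97: bits 0101101010111001001100100 walk d0:-→d1:-→d2:-→d3:-→d4:-→d5:-→d6:-→d7:-→d8:-→d9:-→d10:-→d11:-→d12:H2→d13:-→d14:-→d15:-→d16:-→d17:-→d18:-→d19:-→d20:-→d21:-→d22:-→d23:-→d24:H2→d25:- -> H2
  add 90.0.0.0/8 -> H3 at depth 8
  - 90.185.50.0/24 clear@24
  lookup 90.185.50.30: bits 01011010101110010011001000011110 walk d0:-→d1:-→d2:-→d3:-→d4:-→d5:-→d6:-→d7:-→d8:H3→d9:-→d10:-→d11:-→d12:H2→d13:-→d14:-→d15:-→d16:-→d17:-→d18:-→d19:-→d20:-→d21:-→d22:-→d23:-→d24:-→d25:-→d26:-→d27:-→d28:-→d29:-→d30:-→d31:-→d32:H0 -> H0
  add 162.20.46.0/26 -> H0 at depth 26
  lookup 126.190.6.11: bits 01 walk d0:-→d1:-→d2:- -> no-route
  add 162.20.46.50/32 -> H1 at depth 32
  - 90.0.0.0/8 clear@8
  add 197.0.0.0/8 -> H2 at depth 8
  - 197.0.0.0/8 clear@8
  add 90.176.0.0/12 -> H1 at depth 12
  add 197.40.0.0/14 -> H1 at depth 14
  add 162.20.46.0/26 -> H0 at depth 26
  - 162.20.46.50/32 clear@32
  lookup 90.185.50.30: bits 01011010101110010011001000011110 walk d0:-→d1:-→d2:-→d3:-→d4:-→d5:-→d6:-→d7:-→d8:-→d9:-→d10:-→d11:-→d12:H1→d13:-→d14:-→d15:-→d16:-→d17:-→d18:-→d19:-→d20:-→d21:-→d22:-→d23:-→d24:-→d25:-→d26:-→d27:-→d28:-→d29:-→d30:-→d31:-→d32:H0 -> H0
  lookup 197.32.160.67: bits 110001010010 walk d0:-→d1:-→d2:-→d3:-→d4:-→d5:-→d6:-→d7:-→d8:-→d9:-→d10:-→d11:-→d12:H3 -> H3
  lookup 22.250.169.206: bits 0 walk d0:-→d1:- -> no-route
  add 0.0.0.0/0 -> H1 at depth 0
  lookup 90.176.0.0: bits 010110101011 walk d0:H1→d1:-→d2:-→d3:-→d4:-→d5:-→d6:-→d7:-→d8:-→d9:-→d10:-→d11:-→d12:H1 -> H1
  lookup 162.20.46.0: bits 10100010000101000010111000 walk d0:H1→d1:-→d2:-→d3:-→d4:-→d5:-→d6:-→d7:-→d8:-→d9:-→d10:-→d11:-→d12:-→d13:-→d14:-→d15:-→d16:-→d17:-→d18:-→d19:-→d20:-→d21:-→d22:-→d23:-→d24:-→d25:-→d26:H0 -> H0
  lookup 197.35.74.242: bits 110001010010 walk d0:H1→d1:-→d2:-→d3:-→d4:-→d5:-→d6:-→d7:-→d8:-→d9:-→d10:-→d11:-→d12:H3 -> H3
  lookup 197.32.3.164: bits 110001010010 walk d0:H1→d1:-→d2:-→d3:-→d4:-→d5:-→d6:-→d7:-→d8:-→d9:-→d10:-→d11:-→d12:H3 -> H3
  add 90.185.50.16/28 -> H0 at depth 28

== LOOKUPS ==
["H0","H2","H3","H2","H3","H2","H0","no-route","H0","H3","no-route","H1","H0","H3","H3"]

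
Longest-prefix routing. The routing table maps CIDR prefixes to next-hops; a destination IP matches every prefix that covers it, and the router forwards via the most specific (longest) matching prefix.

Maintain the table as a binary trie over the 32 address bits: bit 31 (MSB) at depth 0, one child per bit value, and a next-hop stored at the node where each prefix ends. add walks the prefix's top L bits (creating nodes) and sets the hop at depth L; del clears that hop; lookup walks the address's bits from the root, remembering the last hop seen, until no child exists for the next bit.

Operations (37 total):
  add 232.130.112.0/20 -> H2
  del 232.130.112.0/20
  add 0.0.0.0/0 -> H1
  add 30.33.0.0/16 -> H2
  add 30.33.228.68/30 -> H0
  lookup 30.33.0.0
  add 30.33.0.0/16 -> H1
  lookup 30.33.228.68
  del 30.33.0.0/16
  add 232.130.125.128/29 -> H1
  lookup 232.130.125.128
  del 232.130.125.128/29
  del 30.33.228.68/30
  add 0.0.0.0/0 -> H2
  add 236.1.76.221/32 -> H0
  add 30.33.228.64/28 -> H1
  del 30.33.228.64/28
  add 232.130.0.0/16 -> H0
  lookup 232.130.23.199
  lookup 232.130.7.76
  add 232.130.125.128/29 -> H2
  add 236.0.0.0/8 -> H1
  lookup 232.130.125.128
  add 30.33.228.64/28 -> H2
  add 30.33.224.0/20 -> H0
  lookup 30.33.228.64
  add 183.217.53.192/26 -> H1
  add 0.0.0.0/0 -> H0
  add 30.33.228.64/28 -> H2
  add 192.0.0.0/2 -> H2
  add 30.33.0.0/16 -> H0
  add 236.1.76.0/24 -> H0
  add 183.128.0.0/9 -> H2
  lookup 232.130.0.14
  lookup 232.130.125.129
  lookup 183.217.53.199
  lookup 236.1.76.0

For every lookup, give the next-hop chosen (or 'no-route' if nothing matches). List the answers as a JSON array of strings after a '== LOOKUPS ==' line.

Process each operation:
  + 232.130.112.0/20 (H2) depth=20
  del 232.130.112.0/20 (clear depth 20)
  + 0.0.0.0/0 (H1) depth=0
  + 30.33.0.0/16 (H2) depth=16
  + 30.33.228.68/30 (H0) depth=30
  Q 30.33.0.0: descend 0001111000100001 ; hops seen [H1,H2] ; pick H2
  + 30.33.0.0/16 (H1) depth=16
  Q 30.33.228.68: descend 000111100010000111100100010001 ; hops seen [H1,H1,H0] ; pick H0
  del 30.33.0.0/16 (clear depth 16)
  + 232.130.125.128/29 (H1) depth=29
  Q 232.130.125.128: descend 11101000100000100111110110000 ; hops seen [H1,H1] ; pick H1
  del 232.130.125.128/29 (clear depth 29)
  del 30.33.228.68/30 (clear depth 30)
  + 0.0.0.0/0 (H2) depth=0
  + 236.1.76.221/32 (H0) depth=32
  + 30.33.228.64/28 (H1) depth=28
  del 30.33.228.64/28 (clear depth 28)
  + 232.130.0.0/16 (H0) depth=16
  Q 232.130.23.199: descend 11101000100000100 ; hops seen [H2,H0] ; pick H0
  Q 232.130.7.76: descend 11101000100000100 ; hops seen [H2,H0] ; pick H0
  + 232.130.125.128/29 (H2) depth=29
  + 236.0.0.0/8 (H1) depth=8
  Q 232.130.125.128: descend 11101000100000100111110110000 ; hops seen [H2,H0,H2] ; pick H2
  + 30.33.228.64/28 (H2) depth=28
  + 30.33.224.0/20 (H0) depth=20
  Q 30.33.228.64: descend 00011110001000011110010001000 ; hops seen [H2,H0,H2] ; pick H2
  + 183.217.53.192/26 (H1) depth=26
  + 0.0.0.0/0 (H0) depth=0
  + 30.33.228.64/28 (H2) depth=28
  + 192.0.0.0/2 (H2) depth=2
  + 30.33.0.0/16 (H0) depth=16
  + 236.1.76.0/24 (H0) depth=24
  + 183.128.0.0/9 (H2) depth=9
  Q 232.130.0.14: descend 11101000100000100 ; hops seen [H0,H2,H0] ; pick H0
  Q 232.130.125.129: descend 11101000100000100111110110000 ; hops seen [H0,H2,H0,H2] ; pick H2
  Q 183.217.53.199: descend 10110111110110010011010111 ; hops seen [H0,H2,H1] ; pick H1
  Q 236.1.76.0: descend 111011000000000101001100 ; hops seen [H0,H2,H1,H0] ; pick H0

== LOOKUPS ==
["H2","H0","H1","H0","H0","H2","H2","H0","H2","H1","H0"]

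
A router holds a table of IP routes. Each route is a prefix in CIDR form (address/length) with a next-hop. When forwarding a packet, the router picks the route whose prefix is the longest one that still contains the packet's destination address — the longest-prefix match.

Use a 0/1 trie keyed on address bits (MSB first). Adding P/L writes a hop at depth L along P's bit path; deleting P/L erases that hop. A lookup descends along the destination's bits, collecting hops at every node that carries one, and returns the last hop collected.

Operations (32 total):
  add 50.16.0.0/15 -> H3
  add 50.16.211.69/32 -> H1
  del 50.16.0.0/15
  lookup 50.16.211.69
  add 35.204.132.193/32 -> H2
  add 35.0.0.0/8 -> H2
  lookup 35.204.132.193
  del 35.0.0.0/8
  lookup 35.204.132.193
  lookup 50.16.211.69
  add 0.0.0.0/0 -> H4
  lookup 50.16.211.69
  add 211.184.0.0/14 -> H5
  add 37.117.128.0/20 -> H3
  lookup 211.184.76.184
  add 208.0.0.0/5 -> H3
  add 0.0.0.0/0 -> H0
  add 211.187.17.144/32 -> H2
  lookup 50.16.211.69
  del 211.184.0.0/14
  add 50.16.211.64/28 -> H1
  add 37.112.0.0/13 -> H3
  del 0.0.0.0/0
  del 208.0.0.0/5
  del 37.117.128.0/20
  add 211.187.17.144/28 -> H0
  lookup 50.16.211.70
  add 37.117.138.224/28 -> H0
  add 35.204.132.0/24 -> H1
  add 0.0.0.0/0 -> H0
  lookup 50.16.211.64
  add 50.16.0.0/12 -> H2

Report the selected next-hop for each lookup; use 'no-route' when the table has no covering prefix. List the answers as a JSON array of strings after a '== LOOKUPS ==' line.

Trace:
  + 50.16.0.0/15 (H3) depth=15
  + 50.16.211.69/32 (H1) depth=32
  - 50.16.0.0/15 clear@15
  ? 50.16.211.69  path d0:-→d1:-→d2:-→d3:-→d4:-→d5:-→d6:-→d7:-→d8:-→d9:-→d10:-→d11:-→d12:-→d13:-→d14:-→d15:-→d16:-→d17:-→d18:-→d19:-→d20:-→d21:-→d22:-→d23:-→d24:-→d25:-→d26:-→d27:-→d28:-→d29:-→d30:-→d31:-→d32:H1  best=H1
  + 35.204.132.193/32 (H2) depth=32
  + 35.0.0.0/8 (H2) depth=8
  ? 35.204.132.193  path d0:-→d1:-→d2:-→d3:-→d4:-→d5:-→d6:-→d7:-→d8:H2→d9:-→d10:-→d11:-→d12:-→d13:-→d14:-→d15:-→d16:-→d17:-→d18:-→d19:-→d20:-→d21:-→d22:-→d23:-→d24:-→d25:-→d26:-→d27:-→d28:-→d29:-→d30:-→d31:-→d32:H2  best=H2
  - 35.0.0.0/8 clear@8
  ? 35.204.132.193  path d0:-→d1:-→d2:-→d3:-→d4:-→d5:-→d6:-→d7:-→d8:-→d9:-→d10:-→d11:-→d12:-→d13:-→d14:-→d15:-→d16:-→d17:-→d18:-→d19:-→d20:-→d21:-→d22:-→d23:-→d24:-→d25:-→d26:-→d27:-→d28:-→d29:-→d30:-→d31:-→d32:H2  best=H2
  ? 50.16.211.69  path d0:-→d1:-→d2:-→d3:-→d4:-→d5:-→d6:-→d7:-→d8:-→d9:-→d10:-→d11:-→d12:-→d13:-→d14:-→d15:-→d16:-→d17:-→d18:-→d19:-→d20:-→d21:-→d22:-→d23:-→d24:-→d25:-→d26:-→d27:-→d28:-→d29:-→d30:-→d31:-→d32:H1  best=H1
  + 0.0.0.0/0 (H4) depth=0
  ? 50.16.211.69  path d0:H4→d1:-→d2:-→d3:-→d4:-→d5:-→d6:-→d7:-→d8:-→d9:-→d10:-→d11:-→d12:-→d13:-→d14:-→d15:-→d16:-→d17:-→d18:-→d19:-→d20:-→d21:-→d22:-→d23:-→d24:-→d25:-→d26:-→d27:-→d28:-→d29:-→d30:-→d31:-→d32:H1  best=H1
  + 211.184.0.0/14 (H5) depth=14
  + 37.117.128.0/20 (H3) depth=20
  ? 211.184.76.184  path d0:H4→d1:-→d2:-→d3:-→d4:-→d5:-→d6:-→d7:-→d8:-→d9:-→d10:-→d11:-→d12:-→d13:-→d14:H5  best=H5
  + 208.0.0.0/5 (H3) depth=5
  + 0.0.0.0/0 (H0) depth=0
  + 211.187.17.144/32 (H2) depth=32
  ? 50.16.211.69  path d0:H0→d1:-→d2:-→d3:-→d4:-→d5:-→d6:-→d7:-→d8:-→d9:-→d10:-→d11:-→d12:-→d13:-→d14:-→d15:-→d16:-→d17:-→d18:-→d19:-→d20:-→d21:-→d22:-→d23:-→d24:-→d25:-→d26:-→d27:-→d28:-→d29:-→d30:-→d31:-→d32:H1  best=H1
  - 211.184.0.0/14 clear@14
  + 50.16.211.64/28 (H1) depth=28
  + 37.112.0.0/13 (H3) depth=13
  - 0.0.0.0/0 clear@0
  - 208.0.0.0/5 clear@5
  - 37.117.128.0/20 clear@20
  + 211.187.17.144/28 (H0) depth=28
  ? 50.16.211.70  path d0:-→d1:-→d2:-→d3:-→d4:-→d5:-→d6:-→d7:-→d8:-→d9:-→d10:-→d11:-→d12:-→d13:-→d14:-→d15:-→d16:-→d17:-→d18:-→d19:-→d20:-→d21:-→d22:-→d23:-→d24:-→d25:-→d26:-→d27:-→d28:H1→d29:-→d30:-  best=H1
  + 37.117.138.224/28 (H0) depth=28
  + 35.204.132.0/24 (H1) depth=24
  + 0.0.0.0/0 (H0) depth=0
  ? 50.16.211.64  path d0:H0→d1:-→d2:-→d3:-→d4:-→d5:-→d6:-→d7:-→d8:-→d9:-→d10:-→d11:-→d12:-→d13:-→d14:-→d15:-→d16:-→d17:-→d18:-→d19:-→d20:-→d21:-→d22:-→d23:-→d24:-→d25:-→d26:-→d27:-→d28:H1→d29:-  best=H1
  + 50.16.0.0/12 (H2) depth=12

== LOOKUPS ==
["H1","H2","H2","H1","H1","H5","H1","H1","H1"]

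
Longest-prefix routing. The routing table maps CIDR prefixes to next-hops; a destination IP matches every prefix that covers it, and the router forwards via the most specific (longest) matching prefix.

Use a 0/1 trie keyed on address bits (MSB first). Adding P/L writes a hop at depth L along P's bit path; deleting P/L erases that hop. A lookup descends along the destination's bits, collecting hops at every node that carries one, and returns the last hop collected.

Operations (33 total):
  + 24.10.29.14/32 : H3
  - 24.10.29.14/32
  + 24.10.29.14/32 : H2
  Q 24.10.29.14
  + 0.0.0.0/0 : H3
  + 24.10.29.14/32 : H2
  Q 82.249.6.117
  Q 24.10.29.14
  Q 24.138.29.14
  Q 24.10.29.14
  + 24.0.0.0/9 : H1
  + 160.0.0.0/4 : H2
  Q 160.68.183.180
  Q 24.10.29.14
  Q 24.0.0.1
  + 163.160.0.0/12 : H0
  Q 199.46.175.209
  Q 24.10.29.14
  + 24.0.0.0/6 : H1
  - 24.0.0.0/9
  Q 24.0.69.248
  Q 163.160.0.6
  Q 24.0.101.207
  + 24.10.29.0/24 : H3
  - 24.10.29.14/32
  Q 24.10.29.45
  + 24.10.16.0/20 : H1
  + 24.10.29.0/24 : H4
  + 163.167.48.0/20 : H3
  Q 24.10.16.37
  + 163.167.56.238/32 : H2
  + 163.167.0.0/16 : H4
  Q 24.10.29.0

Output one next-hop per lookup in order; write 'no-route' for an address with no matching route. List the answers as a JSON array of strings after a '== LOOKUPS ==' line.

Apply in order:
  add 24.10.29.14/32 -> H3 at depth 32
  - 24.10.29.14/32 clear@32
  add 24.10.29.14/32 -> H2 at depth 32
  ? 24.10.29.14  path d0:-→d1:-→d2:-→d3:-→d4:-→d5:-→d6:-→d7:-→d8:-→d9:-→d10:-→d11:-→d12:-→d13:-→d14:-→d15:-→d16:-→d17:-→d18:-→d19:-→d20:-→d21:-→d22:-→d23:-→d24:-→d25:-→d26:-→d27:-→d28:-→d29:-→d30:-→d31:-→d32:H2  best=H2
  add 0.0.0.0/0 -> H3 at depth 0
  add 24.10.29.14/32 -> H2 at depth 32
  ? 82.249.6.117  path d0:H3→d1:-  best=H3
  ? 24.10.29.14  path d0:H3→d1:-→d2:-→d3:-→d4:-→d5:-→d6:-→d7:-→d8:-→d9:-→d10:-→d11:-→d12:-→d13:-→d14:-→d15:-→d16:-→d17:-→d18:-→d19:-→d20:-→d21:-→d22:-→d23:-→d24:-→d25:-→d26:-→d27:-→d28:-→d29:-→d30:-→d31:-→d32:H2  best=H2
  ? 24.138.29.14  path d0:H3→d1:-→d2:-→d3:-→d4:-→d5:-→d6:-→d7:-→d8:-  best=H3
  ? 24.10.29.14  path d0:H3→d1:-→d2:-→d3:-→d4:-→d5:-→d6:-→d7:-→d8:-→d9:-→d10:-→d11:-→d12:-→d13:-→d14:-→d15:-→d16:-→d17:-→d18:-→d19:-→d20:-→d21:-→d22:-→d23:-→d24:-→d25:-→d26:-→d27:-→d28:-→d29:-→d30:-→d31:-→d32:H2  best=H2
  add 24.0.0.0/9 -> H1 at depth 9
  add 160.0.0.0/4 -> H2 at depth 4
  ? 160.68.183.180  path d0:H3→d1:-→d2:-→d3:-→d4:H2  best=H2
  ? 24.10.29.14  path d0:H3→d1:-→d2:-→d3:-→d4:-→d5:-→d6:-→d7:-→d8:-→d9:H1→d10:-→d11:-→d12:-→d13:-→d14:-→d15:-→d16:-→d17:-→d18:-→d19:-→d20:-→d21:-→d22:-→d23:-→d24:-→d25:-→d26:-→d27:-→d28:-→d29:-→d30:-→d31:-→d32:H2  best=H2
  ? 24.0.0.1  path d0:H3→d1:-→d2:-→d3:-→d4:-→d5:-→d6:-→d7:-→d8:-→d9:H1→d10:-→d11:-→d12:-  best=H1
  add 163.160.0.0/12 -> H0 at depth 12
  ? 199.46.175.209  path d0:H3→d1:-  best=H3
  ? 24.10.29.14  path d0:H3→d1:-→d2:-→d3:-→d4:-→d5:-→d6:-→d7:-→d8:-→d9:H1→d10:-→d11:-→d12:-→d13:-→d14:-→d15:-→d16:-→d17:-→d18:-→d19:-→d20:-→d21:-→d22:-→d23:-→d24:-→d25:-→d26:-→d27:-→d28:-→d29:-→d30:-→d31:-→d32:H2  best=H2
  add 24.0.0.0/6 -> H1 at depth 6
  - 24.0.0.0/9 clear@9
  ? 24.0.69.248  path d0:H3→d1:-→d2:-→d3:-→d4:-→d5:-→d6:H1→d7:-→d8:-→d9:-→d10:-→d11:-→d12:-  best=H1
  ? 163.160.0.6  path d0:H3→d1:-→d2:-→d3:-→d4:H2→d5:-→d6:-→d7:-→d8:-→d9:-→d10:-→d11:-→d12:H0  best=H0
  ? 24.0.101.207  path d0:H3→d1:-→d2:-→d3:-→d4:-→d5:-→d6:H1→d7:-→d8:-→d9:-→d10:-→d11:-→d12:-  best=H1
  add 24.10.29.0/24 -> H3 at depth 24
  - 24.10.29.14/32 clear@32
  ? 24.10.29.45  path d0:H3→d1:-→d2:-→d3:-→d4:-→d5:-→d6:H1→d7:-→d8:-→d9:-→d10:-→d11:-→d12:-→d13:-→d14:-→d15:-→d16:-→d17:-→d18:-→d19:-→d20:-→d21:-→d22:-→d23:-→d24:H3→d25:-→d26:-  best=H3
  add 24.10.16.0/20 -> H1 at depth 20
  add 24.10.29.0/24 -> H4 at depth 24
  add 163.167.48.0/20 -> H3 at depth 20
  ? 24.10.16.37  path d0:H3→d1:-→d2:-→d3:-→d4:-→d5:-→d6:H1→d7:-→d8:-→d9:-→d10:-→d11:-→d12:-→d13:-→d14:-→d15:-→d16:-→d17:-→d18:-→d19:-→d20:H1  best=H1
  add 163.167.56.238/32 -> H2 at depth 32
  add 163.167.0.0/16 -> H4 at depth 16
  ? 24.10.29.0  path d0:H3→d1:-→d2:-→d3:-→d4:-→d5:-→d6:H1→d7:-→d8:-→d9:-→d10:-→d11:-→d12:-→d13:-→d14:-→d15:-→d16:-→d17:-→d18:-→d19:-→d20:H1→d21:-→d22:-→d23:-→d24:H4→d25:-→d26:-→d27:-→d28:-  best=H4

== LOOKUPS ==
["H2","H3","H2","H3","H2","H2","H2","H1","H3","H2","H1","H0","H1","H3","H1","H4"]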